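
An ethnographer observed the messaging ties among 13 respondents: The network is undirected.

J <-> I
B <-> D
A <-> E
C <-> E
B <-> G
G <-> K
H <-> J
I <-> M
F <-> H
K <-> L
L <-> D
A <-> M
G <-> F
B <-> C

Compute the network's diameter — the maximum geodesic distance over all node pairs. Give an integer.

6

Eccentricity of each node (its greatest distance to any other): A:5, B:5, C:5, D:6, E:5, F:5, G:5, H:5, I:6, J:5, K:6, L:6, M:6.
The maximum eccentricity is 6, realized for instance by the pair M–K via M – I – J – H – F – G – K. So the diameter is 6.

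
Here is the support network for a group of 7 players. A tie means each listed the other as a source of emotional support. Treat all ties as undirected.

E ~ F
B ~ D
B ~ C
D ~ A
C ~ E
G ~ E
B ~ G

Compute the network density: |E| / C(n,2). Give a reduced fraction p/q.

1/3

There are 7 edges and 7 nodes, so the maximum possible is C(7,2) = 21.
Density = 7/21 = 1/3.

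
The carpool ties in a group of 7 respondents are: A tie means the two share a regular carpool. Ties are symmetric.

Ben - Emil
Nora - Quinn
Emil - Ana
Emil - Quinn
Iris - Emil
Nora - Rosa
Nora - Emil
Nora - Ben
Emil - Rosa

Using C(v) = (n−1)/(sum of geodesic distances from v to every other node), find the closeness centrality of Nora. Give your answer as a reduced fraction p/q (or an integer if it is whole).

Distances from Nora: Ana:2, Ben:1, Emil:1, Iris:2, Quinn:1, Rosa:1. Sum = 8.
n = 7, so closeness = 6/8 = 3/4.

3/4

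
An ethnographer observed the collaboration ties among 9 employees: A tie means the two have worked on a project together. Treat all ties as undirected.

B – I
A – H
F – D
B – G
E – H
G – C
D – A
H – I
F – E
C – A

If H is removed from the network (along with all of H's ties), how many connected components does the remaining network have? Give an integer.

1

H's neighbors (A, E, and I) remain reachable from one another through other ties, so the rest of the network stays in one piece.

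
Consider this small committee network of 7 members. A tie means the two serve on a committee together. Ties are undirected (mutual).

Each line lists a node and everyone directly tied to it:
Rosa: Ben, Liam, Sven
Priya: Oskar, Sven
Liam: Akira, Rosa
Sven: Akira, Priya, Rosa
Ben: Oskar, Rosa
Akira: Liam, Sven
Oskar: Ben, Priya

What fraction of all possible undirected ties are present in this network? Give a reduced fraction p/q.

There are 8 edges and 7 nodes, so the maximum possible is C(7,2) = 21.
Density = 8/21.

8/21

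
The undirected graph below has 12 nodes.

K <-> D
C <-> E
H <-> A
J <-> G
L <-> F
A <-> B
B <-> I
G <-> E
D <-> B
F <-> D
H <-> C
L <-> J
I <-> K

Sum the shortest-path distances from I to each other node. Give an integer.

Distances from I: A:2, B:1, C:4, D:2, E:5, F:3, G:6, H:3, J:5, K:1, L:4.
Sum = 2 + 1 + 4 + 2 + 5 + 3 + 6 + 3 + 5 + 1 + 4 = 36.

36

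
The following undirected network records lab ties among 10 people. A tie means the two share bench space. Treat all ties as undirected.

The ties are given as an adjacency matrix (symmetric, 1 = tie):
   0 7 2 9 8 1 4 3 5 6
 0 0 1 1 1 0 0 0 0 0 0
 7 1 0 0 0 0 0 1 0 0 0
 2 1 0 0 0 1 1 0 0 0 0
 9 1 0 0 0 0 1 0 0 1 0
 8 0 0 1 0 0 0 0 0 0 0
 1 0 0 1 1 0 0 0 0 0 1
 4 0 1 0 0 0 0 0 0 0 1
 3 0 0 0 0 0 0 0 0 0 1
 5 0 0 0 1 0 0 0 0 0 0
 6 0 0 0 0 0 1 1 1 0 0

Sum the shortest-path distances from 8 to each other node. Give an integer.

26

Distances from 8: 0:2, 1:2, 2:1, 3:4, 4:4, 5:4, 6:3, 7:3, 9:3.
Sum = 2 + 2 + 1 + 4 + 4 + 4 + 3 + 3 + 3 = 26.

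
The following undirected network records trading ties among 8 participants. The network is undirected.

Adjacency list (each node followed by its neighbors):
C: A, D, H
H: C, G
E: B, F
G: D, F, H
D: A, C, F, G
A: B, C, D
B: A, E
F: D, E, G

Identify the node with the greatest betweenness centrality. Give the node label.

D

Unnormalized betweenness of each node: A:4, B:3/2, C:5/2, D:9/2, E:3/2, F:4, G:5/2, H:1/2.
D has the largest value, 9/2, making it the main broker — the node through which the most shortest paths run.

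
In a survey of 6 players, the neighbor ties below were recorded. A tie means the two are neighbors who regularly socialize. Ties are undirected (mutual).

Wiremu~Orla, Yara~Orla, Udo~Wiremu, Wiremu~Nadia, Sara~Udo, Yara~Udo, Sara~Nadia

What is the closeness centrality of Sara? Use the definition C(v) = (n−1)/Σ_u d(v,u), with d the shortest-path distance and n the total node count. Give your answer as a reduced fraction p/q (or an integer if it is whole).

5/9

Distances from Sara: Nadia:1, Orla:3, Udo:1, Wiremu:2, Yara:2. Sum = 9.
n = 6, so closeness = 5/9.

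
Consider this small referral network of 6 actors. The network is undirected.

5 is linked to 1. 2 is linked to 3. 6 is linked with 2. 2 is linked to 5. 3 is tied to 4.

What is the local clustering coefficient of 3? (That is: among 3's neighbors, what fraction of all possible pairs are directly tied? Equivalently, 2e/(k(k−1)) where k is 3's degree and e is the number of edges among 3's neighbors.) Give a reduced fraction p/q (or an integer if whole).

0

3's neighbors: 2 and 4 (k = 2).
Possible neighbor pairs: C(2,2) = 1. Edges among them: none → e = 0.
Clustering(3) = 0/1.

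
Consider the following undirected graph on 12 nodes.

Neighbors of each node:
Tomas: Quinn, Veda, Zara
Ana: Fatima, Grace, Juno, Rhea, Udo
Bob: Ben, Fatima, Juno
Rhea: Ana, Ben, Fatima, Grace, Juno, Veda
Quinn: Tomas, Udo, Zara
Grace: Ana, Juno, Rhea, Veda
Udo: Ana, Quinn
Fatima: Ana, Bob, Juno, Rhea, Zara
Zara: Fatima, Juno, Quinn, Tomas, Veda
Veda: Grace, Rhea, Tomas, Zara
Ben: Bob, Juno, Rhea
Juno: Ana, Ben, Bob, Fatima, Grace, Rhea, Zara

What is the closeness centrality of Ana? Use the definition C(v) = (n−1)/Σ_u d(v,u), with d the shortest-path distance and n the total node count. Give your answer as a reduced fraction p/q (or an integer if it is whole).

11/18

Distances from Ana: Ben:2, Bob:2, Fatima:1, Grace:1, Juno:1, Quinn:2, Rhea:1, Tomas:3, Udo:1, Veda:2, Zara:2. Sum = 18.
n = 12, so closeness = 11/18.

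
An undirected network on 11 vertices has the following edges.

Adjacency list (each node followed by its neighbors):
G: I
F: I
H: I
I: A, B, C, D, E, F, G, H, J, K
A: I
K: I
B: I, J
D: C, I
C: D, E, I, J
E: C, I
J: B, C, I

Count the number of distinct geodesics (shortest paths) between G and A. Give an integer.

The shortest distance is 2, and the only length-2 path is G–I–A. So there is exactly 1 shortest path.

1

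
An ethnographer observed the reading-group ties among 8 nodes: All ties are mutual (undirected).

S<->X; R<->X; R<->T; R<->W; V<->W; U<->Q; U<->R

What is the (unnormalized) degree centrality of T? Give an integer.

1

T is directly tied to R. That is 1 neighbor, so the degree of T is 1.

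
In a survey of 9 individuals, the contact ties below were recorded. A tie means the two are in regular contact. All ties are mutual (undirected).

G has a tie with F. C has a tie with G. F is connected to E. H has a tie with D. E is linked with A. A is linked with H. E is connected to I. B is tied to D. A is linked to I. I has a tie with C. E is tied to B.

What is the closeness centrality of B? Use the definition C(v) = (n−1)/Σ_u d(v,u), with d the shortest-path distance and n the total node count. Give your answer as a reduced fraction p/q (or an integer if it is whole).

1/2

Distances from B: A:2, C:3, D:1, E:1, F:2, G:3, H:2, I:2. Sum = 16.
n = 9, so closeness = 8/16 = 1/2.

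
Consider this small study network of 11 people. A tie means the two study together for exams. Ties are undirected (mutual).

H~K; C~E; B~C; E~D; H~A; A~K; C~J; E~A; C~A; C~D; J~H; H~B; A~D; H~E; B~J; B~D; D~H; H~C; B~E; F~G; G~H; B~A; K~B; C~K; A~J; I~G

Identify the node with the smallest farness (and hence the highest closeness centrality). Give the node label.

H

Farness (sum of distances to all others) for each node — A:15, B:15, C:15, D:17, E:17, F:26, G:17, H:12, I:26, J:18, K:18.
The smallest farness is 12, for H, so H has the highest closeness.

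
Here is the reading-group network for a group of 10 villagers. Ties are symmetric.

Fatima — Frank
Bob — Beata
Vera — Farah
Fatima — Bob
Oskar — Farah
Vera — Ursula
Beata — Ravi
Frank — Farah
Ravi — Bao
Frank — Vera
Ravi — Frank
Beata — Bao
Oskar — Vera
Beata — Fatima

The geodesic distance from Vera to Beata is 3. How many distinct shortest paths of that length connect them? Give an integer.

2

The shortest distance is 3. The length-3 paths are: Vera–Frank–Fatima–Beata; Vera–Frank–Ravi–Beata.
That gives 2 distinct shortest paths.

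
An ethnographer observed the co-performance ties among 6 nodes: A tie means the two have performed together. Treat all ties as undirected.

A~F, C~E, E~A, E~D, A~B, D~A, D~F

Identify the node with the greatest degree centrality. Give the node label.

Degrees — A:4, B:1, C:1, D:3, E:3, F:2.
The maximum is 4, attained only by A.

A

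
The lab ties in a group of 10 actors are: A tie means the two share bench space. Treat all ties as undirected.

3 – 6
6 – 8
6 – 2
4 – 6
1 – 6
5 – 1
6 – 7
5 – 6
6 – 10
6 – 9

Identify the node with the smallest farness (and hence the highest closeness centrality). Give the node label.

Farness (sum of distances to all others) for each node — 1:16, 2:17, 3:17, 4:17, 5:16, 6:9, 7:17, 8:17, 9:17, 10:17.
The smallest farness is 9, for 6, so 6 has the highest closeness.

6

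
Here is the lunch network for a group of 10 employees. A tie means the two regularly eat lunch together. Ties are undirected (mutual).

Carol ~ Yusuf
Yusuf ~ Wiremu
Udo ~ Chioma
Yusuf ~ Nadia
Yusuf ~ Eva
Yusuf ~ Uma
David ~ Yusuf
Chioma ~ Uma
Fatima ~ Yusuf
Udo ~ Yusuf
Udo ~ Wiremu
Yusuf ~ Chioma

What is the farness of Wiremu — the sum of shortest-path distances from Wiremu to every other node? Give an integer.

Distances from Wiremu: Carol:2, Chioma:2, David:2, Eva:2, Fatima:2, Nadia:2, Udo:1, Uma:2, Yusuf:1.
Sum = 2 + 2 + 2 + 2 + 2 + 2 + 1 + 2 + 1 = 16.

16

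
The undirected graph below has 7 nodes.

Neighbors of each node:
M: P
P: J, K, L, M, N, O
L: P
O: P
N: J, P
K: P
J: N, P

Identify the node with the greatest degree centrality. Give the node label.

Degrees — J:2, K:1, L:1, M:1, N:2, O:1, P:6.
The maximum is 6, attained only by P.

P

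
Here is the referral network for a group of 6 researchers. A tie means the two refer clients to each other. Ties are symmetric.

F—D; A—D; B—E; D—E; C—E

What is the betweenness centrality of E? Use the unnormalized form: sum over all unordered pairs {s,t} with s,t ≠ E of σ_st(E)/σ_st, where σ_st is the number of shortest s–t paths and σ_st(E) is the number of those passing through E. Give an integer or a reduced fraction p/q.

Pairs whose geodesics pass through E — A–B: 1; A–C: 1; B–F: 1; B–C: 1; B–D: 1; F–C: 1; C–D: 1.
All other pairs contribute 0.
Summing the contributions gives betweenness(E) = 7.

7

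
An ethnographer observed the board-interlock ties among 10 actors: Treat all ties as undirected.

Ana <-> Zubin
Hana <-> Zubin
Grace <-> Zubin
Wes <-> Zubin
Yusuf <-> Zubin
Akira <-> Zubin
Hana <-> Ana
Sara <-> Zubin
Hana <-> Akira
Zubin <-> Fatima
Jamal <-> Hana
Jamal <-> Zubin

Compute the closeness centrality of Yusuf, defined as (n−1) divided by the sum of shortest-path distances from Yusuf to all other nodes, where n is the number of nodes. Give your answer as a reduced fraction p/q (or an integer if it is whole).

9/17

Distances from Yusuf: Akira:2, Ana:2, Fatima:2, Grace:2, Hana:2, Jamal:2, Sara:2, Wes:2, Zubin:1. Sum = 17.
n = 10, so closeness = 9/17.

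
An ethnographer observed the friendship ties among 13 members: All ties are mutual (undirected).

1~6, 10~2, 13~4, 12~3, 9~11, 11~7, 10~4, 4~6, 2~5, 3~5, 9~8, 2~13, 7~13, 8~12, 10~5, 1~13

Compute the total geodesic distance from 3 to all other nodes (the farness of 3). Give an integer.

Distances from 3: 1:4, 2:2, 4:3, 5:1, 6:4, 7:4, 8:2, 9:3, 10:2, 11:4, 12:1, 13:3.
Sum = 4 + 2 + 3 + 1 + 4 + 4 + 2 + 3 + 2 + 4 + 1 + 3 = 33.

33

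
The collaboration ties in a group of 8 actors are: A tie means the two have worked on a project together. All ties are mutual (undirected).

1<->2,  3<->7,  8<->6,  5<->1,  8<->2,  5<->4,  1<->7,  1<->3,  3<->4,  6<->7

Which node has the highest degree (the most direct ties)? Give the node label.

1

Degrees — 1:4, 2:2, 3:3, 4:2, 5:2, 6:2, 7:3, 8:2.
The maximum is 4, attained only by 1.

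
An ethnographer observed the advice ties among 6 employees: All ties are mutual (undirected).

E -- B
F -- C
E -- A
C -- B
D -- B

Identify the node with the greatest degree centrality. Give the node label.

Degrees — A:1, B:3, C:2, D:1, E:2, F:1.
The maximum is 3, attained only by B.

B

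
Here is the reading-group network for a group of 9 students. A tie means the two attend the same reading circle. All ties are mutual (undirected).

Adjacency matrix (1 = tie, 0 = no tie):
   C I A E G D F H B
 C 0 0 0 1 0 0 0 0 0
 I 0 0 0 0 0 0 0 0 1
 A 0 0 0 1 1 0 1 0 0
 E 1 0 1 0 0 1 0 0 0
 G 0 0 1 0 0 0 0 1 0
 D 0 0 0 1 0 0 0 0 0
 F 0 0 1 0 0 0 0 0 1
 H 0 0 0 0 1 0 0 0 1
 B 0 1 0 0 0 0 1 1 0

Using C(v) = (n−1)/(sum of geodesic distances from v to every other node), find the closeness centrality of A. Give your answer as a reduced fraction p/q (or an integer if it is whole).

Distances from A: B:2, C:2, D:2, E:1, F:1, G:1, H:2, I:3. Sum = 14.
n = 9, so closeness = 8/14 = 4/7.

4/7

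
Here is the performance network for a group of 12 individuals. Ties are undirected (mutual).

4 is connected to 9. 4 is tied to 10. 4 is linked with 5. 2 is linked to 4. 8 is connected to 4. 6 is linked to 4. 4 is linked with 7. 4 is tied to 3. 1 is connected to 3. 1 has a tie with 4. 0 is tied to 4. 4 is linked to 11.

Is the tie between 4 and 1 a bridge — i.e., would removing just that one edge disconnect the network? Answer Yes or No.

Even without that edge, 4 still reaches 1 via 4 – 3 – 1, so the network stays connected. Not a bridge.

No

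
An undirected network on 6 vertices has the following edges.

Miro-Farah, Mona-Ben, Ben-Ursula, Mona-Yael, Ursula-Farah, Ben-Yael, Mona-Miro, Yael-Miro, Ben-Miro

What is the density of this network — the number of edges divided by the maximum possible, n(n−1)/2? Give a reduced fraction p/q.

3/5

There are 9 edges and 6 nodes, so the maximum possible is C(6,2) = 15.
Density = 9/15 = 3/5.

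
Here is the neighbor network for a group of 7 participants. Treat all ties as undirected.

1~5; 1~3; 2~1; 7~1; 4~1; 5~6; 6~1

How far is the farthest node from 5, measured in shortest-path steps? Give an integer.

2

Distances from 5: 1:1, 2:2, 3:2, 4:2, 6:1, 7:2.
The largest is 2 (to 3, 7, 4, and 2), so the eccentricity of 5 is 2.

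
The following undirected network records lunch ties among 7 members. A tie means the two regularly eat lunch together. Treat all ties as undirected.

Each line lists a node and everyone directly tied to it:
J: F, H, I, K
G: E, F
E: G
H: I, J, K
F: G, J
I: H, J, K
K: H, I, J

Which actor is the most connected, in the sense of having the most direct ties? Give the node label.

Degrees — E:1, F:2, G:2, H:3, I:3, J:4, K:3.
The maximum is 4, attained only by J.

J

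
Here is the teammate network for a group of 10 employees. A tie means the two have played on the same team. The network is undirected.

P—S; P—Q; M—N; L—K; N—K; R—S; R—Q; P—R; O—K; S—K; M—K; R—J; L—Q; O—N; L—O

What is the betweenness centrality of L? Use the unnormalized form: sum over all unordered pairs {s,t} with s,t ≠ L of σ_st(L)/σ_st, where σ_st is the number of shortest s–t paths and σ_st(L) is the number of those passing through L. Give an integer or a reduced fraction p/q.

11/2

Pairs whose geodesics pass through L — N–Q: 2/2; M–Q: 1; O–P: 1/2; O–R: 1/2; O–Q: 1; O–J: 1/2; K–Q: 1.
All other pairs contribute 0.
Summing the contributions gives betweenness(L) = 11/2.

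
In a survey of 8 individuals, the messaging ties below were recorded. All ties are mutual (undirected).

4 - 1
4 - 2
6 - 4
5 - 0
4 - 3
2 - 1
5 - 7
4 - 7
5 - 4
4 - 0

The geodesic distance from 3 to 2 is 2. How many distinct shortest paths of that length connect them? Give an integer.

The shortest distance is 2, and the only length-2 path is 3–4–2. So there is exactly 1 shortest path.

1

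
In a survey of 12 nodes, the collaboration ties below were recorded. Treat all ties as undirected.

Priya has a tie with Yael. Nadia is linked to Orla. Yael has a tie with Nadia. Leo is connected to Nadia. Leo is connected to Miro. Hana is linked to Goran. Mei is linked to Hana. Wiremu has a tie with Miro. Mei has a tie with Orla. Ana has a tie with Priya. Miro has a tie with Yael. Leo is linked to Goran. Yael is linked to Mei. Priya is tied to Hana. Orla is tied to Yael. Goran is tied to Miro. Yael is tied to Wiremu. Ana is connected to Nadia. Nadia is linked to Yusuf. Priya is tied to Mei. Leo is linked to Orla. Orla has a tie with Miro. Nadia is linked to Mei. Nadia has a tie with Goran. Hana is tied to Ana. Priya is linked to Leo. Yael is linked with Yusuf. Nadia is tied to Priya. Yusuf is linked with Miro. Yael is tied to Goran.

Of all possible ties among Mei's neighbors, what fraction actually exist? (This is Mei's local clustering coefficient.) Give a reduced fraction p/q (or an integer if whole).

Mei's neighbors: Hana, Nadia, Orla, Priya, and Yael (k = 5).
Possible neighbor pairs: C(5,2) = 10. Edges among them: Hana–Priya, Nadia–Orla, Nadia–Priya, Nadia–Yael, Orla–Yael, Priya–Yael → e = 6.
Clustering(Mei) = 6/10 = 3/5.

3/5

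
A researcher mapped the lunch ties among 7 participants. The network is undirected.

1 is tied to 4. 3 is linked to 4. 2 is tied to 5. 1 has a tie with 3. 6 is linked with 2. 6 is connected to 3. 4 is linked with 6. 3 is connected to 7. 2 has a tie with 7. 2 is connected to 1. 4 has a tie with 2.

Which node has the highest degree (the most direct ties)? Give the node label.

Degrees — 1:3, 2:5, 3:4, 4:4, 5:1, 6:3, 7:2.
The maximum is 5, attained only by 2.

2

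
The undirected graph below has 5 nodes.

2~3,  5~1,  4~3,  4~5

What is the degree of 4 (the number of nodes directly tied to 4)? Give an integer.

2

4 is directly tied to 3 and 5. That is 2 neighbors, so the degree of 4 is 2.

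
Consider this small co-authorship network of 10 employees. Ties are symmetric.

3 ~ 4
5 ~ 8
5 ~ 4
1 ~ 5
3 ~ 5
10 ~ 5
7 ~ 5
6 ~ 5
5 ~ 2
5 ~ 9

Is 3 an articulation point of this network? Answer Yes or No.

No

Even without 3, every remaining node can still reach every other (the residual graph is connected), so 3 is not a cut vertex.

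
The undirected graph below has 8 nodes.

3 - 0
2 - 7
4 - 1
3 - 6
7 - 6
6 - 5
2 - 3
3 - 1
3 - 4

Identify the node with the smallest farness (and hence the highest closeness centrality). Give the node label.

3

Farness (sum of distances to all others) for each node — 0:15, 1:14, 2:13, 3:9, 4:14, 5:17, 6:11, 7:15.
The smallest farness is 9, for 3, so 3 has the highest closeness.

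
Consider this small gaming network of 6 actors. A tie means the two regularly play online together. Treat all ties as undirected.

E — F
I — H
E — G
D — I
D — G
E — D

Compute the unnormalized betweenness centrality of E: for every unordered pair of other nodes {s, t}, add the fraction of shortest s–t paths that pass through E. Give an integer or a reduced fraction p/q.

4

Pairs whose geodesics pass through E — H–F: 1; I–F: 1; G–F: 1; D–F: 1.
All other pairs contribute 0.
Summing the contributions gives betweenness(E) = 4.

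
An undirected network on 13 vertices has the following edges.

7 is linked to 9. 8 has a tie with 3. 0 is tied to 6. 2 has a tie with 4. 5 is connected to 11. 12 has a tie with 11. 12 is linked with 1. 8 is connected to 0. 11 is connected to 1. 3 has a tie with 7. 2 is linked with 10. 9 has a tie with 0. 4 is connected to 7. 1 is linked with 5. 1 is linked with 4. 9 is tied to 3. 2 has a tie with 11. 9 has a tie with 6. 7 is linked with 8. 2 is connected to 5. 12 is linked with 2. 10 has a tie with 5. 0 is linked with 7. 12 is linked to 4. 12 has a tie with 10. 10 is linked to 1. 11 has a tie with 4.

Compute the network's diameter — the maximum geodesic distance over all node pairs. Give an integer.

Eccentricity of each node (its greatest distance to any other): 0:4, 1:4, 2:4, 3:4, 4:3, 5:5, 6:5, 7:3, 8:4, 9:4, 10:5, 11:4, 12:4.
The maximum eccentricity is 5, realized for instance by the pair 6–10 via 6 – 9 – 7 – 4 – 12 – 10. So the diameter is 5.

5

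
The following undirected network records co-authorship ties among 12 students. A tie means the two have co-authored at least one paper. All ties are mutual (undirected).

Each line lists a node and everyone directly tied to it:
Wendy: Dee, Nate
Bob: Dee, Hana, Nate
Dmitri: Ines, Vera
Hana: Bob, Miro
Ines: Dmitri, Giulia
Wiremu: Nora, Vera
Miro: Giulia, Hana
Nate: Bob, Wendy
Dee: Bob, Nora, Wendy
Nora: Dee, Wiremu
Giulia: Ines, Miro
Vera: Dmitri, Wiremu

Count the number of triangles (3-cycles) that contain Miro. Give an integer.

0

Miro's neighbors are Giulia and Hana, but none of them are tied to each other, so no triangle contains Miro.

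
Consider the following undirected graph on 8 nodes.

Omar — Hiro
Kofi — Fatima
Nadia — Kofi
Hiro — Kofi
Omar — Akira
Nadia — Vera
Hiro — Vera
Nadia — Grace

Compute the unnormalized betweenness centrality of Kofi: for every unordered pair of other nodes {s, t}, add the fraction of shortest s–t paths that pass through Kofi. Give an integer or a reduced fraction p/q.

9

Pairs whose geodesics pass through Kofi — Akira–Grace: 1/2; Akira–Nadia: 1/2; Akira–Fatima: 1; Hiro–Grace: 1/2; Hiro–Nadia: 1/2; Hiro–Fatima: 1; Omar–Grace: 1/2; Omar–Nadia: 1/2; Omar–Fatima: 1; Grace–Fatima: 1; Vera–Fatima: 2/2; Nadia–Fatima: 1.
All other pairs contribute 0.
Summing the contributions gives betweenness(Kofi) = 9.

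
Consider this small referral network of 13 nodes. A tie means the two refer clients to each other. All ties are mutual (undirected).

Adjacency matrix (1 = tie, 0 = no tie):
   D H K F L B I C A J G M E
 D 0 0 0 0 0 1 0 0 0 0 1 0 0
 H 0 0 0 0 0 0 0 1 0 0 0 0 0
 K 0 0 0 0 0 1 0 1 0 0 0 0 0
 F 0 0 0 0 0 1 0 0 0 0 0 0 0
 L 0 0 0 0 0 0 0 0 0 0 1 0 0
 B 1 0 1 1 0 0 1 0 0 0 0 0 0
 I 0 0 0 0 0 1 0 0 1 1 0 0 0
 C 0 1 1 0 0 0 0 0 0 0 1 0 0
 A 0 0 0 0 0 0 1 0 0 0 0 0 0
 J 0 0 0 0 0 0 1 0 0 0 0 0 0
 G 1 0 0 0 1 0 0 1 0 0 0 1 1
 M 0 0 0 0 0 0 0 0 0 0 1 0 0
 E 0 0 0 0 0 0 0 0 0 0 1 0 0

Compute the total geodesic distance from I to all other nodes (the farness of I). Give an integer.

31

Distances from I: A:1, B:1, C:3, D:2, E:4, F:2, G:3, H:4, J:1, K:2, L:4, M:4.
Sum = 1 + 1 + 3 + 2 + 4 + 2 + 3 + 4 + 1 + 2 + 4 + 4 = 31.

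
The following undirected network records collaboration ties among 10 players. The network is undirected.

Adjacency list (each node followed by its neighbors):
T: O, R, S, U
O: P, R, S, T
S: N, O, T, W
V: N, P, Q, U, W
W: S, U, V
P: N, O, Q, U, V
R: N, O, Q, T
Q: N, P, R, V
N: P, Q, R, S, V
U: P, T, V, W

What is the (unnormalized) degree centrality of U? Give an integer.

U is directly tied to P, T, V, and W. That is 4 neighbors, so the degree of U is 4.

4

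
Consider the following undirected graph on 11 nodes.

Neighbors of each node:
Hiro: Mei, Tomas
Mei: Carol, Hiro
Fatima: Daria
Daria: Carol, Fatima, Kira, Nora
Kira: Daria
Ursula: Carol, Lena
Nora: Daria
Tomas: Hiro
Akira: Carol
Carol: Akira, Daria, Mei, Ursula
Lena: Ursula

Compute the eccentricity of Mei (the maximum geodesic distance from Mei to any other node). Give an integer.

Distances from Mei: Akira:2, Carol:1, Daria:2, Fatima:3, Hiro:1, Kira:3, Lena:3, Nora:3, Tomas:2, Ursula:2.
The largest is 3 (to Lena, Nora, Kira, and Fatima), so the eccentricity of Mei is 3.

3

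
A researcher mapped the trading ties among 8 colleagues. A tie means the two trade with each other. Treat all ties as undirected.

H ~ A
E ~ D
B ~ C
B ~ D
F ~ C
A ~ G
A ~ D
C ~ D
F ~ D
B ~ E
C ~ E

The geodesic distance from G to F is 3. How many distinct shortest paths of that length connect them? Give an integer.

The shortest distance is 3, and the only length-3 path is G–A–D–F. So there is exactly 1 shortest path.

1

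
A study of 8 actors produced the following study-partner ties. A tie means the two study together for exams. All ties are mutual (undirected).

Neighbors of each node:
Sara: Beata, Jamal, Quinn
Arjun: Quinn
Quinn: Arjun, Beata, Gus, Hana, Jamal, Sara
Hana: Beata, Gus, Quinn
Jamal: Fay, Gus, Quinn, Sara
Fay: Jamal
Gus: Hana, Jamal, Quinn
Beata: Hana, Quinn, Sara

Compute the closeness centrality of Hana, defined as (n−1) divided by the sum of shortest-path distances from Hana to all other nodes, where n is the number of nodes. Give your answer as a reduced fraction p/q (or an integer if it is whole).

7/12

Distances from Hana: Arjun:2, Beata:1, Fay:3, Gus:1, Jamal:2, Quinn:1, Sara:2. Sum = 12.
n = 8, so closeness = 7/12.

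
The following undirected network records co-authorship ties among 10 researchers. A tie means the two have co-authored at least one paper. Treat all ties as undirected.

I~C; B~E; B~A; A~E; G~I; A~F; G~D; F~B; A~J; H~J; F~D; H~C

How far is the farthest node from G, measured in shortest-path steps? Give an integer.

4

Distances from G: A:3, B:3, C:2, D:1, E:4, F:2, H:3, I:1, J:4.
The largest is 4 (to J and E), so the eccentricity of G is 4.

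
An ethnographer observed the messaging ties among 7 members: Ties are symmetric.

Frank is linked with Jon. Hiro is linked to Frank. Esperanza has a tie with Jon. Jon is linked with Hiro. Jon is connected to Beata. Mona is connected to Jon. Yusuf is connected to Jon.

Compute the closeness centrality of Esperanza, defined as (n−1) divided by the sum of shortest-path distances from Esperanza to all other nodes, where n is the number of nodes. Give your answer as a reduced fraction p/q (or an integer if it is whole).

6/11

Distances from Esperanza: Beata:2, Frank:2, Hiro:2, Jon:1, Mona:2, Yusuf:2. Sum = 11.
n = 7, so closeness = 6/11.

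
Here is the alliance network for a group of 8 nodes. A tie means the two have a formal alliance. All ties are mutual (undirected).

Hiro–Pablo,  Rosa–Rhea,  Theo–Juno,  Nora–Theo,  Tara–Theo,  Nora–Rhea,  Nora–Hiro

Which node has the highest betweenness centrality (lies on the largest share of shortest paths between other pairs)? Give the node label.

Nora

Unnormalized betweenness of each node: Hiro:6, Juno:0, Nora:16, Pablo:0, Rhea:6, Rosa:0, Tara:0, Theo:11.
Nora has the largest value, 16, making it the main broker — the node through which the most shortest paths run.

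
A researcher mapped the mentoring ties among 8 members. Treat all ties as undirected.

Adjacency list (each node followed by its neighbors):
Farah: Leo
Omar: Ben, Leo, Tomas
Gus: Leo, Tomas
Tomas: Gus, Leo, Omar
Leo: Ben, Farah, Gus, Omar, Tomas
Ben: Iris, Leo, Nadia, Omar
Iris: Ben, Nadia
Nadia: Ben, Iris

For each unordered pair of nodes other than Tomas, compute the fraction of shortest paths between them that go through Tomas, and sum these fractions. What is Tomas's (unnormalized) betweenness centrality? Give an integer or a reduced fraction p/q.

1/2

Pairs whose geodesics pass through Tomas — Gus–Omar: 1/2.
All other pairs contribute 0.
Summing the contributions gives betweenness(Tomas) = 1/2.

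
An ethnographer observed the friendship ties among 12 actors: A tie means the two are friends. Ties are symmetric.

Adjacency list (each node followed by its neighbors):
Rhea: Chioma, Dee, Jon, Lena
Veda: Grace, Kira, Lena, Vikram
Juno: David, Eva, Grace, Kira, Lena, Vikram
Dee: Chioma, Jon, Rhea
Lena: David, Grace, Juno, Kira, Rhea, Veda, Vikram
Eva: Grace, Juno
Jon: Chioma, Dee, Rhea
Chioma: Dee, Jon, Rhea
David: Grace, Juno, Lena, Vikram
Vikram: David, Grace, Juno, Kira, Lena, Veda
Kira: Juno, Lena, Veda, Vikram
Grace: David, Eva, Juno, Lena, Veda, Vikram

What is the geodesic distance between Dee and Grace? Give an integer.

3

One shortest route is Dee – Rhea – Lena – Grace, which uses 3 edges, and at distance 2 from Dee we only reach {Lena}, which does not include Grace. So d(Dee,Grace) = 3.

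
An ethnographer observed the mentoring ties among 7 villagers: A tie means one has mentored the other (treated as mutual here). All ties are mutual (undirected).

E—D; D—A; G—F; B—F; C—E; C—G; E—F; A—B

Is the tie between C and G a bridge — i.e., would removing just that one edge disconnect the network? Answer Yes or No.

Even without that edge, C still reaches G via C – E – F – G, so the network stays connected. Not a bridge.

No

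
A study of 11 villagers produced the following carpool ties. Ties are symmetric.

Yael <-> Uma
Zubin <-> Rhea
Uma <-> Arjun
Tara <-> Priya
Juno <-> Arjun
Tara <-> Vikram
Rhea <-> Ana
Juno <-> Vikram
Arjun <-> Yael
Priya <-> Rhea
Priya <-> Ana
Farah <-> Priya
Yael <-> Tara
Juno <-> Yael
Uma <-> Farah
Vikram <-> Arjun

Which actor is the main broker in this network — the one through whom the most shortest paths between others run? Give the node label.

Unnormalized betweenness of each node: Ana:0, Arjun:17/6, Farah:16/3, Juno:1/3, Priya:45/2, Rhea:9, Tara:31/2, Uma:29/6, Vikram:13/3, Yael:19/3, Zubin:0.
Priya has the largest value, 45/2, making it the main broker — the node through which the most shortest paths run.

Priya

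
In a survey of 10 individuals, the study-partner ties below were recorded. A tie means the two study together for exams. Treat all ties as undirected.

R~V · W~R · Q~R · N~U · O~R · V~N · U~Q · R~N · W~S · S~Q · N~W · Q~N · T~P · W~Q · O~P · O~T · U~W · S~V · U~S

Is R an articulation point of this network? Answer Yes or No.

Yes

Removing R leaves {N, Q, S, U, V, and W} with no path to {O, P, and T}, so the network splits into 2 components. R is a cut vertex.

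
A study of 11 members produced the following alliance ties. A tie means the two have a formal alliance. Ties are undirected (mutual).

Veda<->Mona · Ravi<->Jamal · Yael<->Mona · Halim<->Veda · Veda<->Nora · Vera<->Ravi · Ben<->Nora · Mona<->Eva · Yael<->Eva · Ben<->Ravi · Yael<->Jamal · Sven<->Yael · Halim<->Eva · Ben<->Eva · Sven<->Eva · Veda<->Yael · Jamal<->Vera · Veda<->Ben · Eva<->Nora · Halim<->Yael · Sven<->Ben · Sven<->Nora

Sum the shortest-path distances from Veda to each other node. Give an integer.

16

Distances from Veda: Ben:1, Eva:2, Halim:1, Jamal:2, Mona:1, Nora:1, Ravi:2, Sven:2, Vera:3, Yael:1.
Sum = 1 + 2 + 1 + 2 + 1 + 1 + 2 + 2 + 3 + 1 = 16.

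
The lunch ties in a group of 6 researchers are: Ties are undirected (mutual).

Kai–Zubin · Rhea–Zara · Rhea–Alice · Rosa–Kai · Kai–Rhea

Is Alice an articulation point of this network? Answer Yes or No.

No

Even without Alice, every remaining node can still reach every other (the residual graph is connected), so Alice is not a cut vertex.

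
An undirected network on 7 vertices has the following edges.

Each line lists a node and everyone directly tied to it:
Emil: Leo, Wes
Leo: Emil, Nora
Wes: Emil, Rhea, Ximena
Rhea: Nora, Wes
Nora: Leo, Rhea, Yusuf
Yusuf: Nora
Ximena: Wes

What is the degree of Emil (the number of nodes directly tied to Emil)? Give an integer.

2

Emil is directly tied to Leo and Wes. That is 2 neighbors, so the degree of Emil is 2.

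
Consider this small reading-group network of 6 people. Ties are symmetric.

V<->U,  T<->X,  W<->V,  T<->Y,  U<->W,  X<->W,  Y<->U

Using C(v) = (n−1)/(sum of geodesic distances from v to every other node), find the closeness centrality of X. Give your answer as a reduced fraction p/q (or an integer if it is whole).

5/8

Distances from X: T:1, U:2, V:2, W:1, Y:2. Sum = 8.
n = 6, so closeness = 5/8.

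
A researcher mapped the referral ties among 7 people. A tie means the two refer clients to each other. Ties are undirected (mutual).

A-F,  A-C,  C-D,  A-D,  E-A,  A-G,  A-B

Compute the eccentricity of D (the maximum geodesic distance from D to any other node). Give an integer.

Distances from D: A:1, B:2, C:1, E:2, F:2, G:2.
The largest is 2 (to E, G, F, and B), so the eccentricity of D is 2.

2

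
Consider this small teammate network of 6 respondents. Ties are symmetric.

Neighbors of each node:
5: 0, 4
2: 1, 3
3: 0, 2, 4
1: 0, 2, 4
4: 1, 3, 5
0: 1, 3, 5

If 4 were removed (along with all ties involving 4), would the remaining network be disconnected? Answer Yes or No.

Even without 4, every remaining node can still reach every other (the residual graph is connected), so 4 is not a cut vertex.

No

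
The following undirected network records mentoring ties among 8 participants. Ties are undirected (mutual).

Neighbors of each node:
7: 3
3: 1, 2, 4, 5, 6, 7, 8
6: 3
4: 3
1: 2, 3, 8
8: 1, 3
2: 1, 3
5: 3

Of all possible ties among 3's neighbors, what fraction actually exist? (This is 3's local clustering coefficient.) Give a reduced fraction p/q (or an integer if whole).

3's neighbors: 1, 2, 4, 5, 6, 7, and 8 (k = 7).
Possible neighbor pairs: C(7,2) = 21. Edges among them: 1–2, 1–8 → e = 2.
Clustering(3) = 2/21.

2/21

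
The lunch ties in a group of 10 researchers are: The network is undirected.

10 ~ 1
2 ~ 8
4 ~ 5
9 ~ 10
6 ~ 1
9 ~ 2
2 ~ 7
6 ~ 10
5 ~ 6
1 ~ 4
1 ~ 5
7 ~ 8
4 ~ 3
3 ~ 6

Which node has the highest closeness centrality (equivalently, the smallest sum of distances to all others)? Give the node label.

Farness (sum of distances to all others) for each node — 1:19, 2:23, 3:25, 4:24, 5:24, 6:19, 7:30, 8:30, 9:19, 10:17.
The smallest farness is 17, for 10, so 10 has the highest closeness.

10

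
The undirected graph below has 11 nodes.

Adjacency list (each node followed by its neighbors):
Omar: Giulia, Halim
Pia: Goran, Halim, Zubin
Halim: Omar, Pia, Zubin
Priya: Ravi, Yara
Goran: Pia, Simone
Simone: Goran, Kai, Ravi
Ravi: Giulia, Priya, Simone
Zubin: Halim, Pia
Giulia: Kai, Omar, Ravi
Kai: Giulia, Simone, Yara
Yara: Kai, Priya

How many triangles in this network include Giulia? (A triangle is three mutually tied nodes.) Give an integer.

Giulia's neighbors are Kai, Omar, and Ravi, but none of them are tied to each other, so no triangle contains Giulia.

0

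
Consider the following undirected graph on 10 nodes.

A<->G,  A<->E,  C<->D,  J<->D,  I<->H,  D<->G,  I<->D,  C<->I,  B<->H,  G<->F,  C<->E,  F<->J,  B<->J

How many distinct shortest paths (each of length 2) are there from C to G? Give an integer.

The shortest distance is 2, and the only length-2 path is C–D–G. So there is exactly 1 shortest path.

1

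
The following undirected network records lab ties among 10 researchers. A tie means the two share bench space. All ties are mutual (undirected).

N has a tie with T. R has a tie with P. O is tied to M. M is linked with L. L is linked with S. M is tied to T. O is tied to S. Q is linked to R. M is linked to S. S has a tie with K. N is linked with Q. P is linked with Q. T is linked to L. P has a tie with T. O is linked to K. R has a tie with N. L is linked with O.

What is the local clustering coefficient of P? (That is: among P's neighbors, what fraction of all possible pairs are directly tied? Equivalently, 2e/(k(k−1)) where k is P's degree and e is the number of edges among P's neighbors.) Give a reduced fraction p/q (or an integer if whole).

1/3

P's neighbors: Q, R, and T (k = 3).
Possible neighbor pairs: C(3,2) = 3. Edges among them: Q–R → e = 1.
Clustering(P) = 1/3.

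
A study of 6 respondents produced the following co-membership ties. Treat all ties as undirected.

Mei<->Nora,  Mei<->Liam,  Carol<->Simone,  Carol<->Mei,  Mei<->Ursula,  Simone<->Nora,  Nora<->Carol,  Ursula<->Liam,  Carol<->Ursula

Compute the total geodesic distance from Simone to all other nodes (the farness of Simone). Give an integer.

Distances from Simone: Carol:1, Liam:3, Mei:2, Nora:1, Ursula:2.
Sum = 1 + 3 + 2 + 1 + 2 = 9.

9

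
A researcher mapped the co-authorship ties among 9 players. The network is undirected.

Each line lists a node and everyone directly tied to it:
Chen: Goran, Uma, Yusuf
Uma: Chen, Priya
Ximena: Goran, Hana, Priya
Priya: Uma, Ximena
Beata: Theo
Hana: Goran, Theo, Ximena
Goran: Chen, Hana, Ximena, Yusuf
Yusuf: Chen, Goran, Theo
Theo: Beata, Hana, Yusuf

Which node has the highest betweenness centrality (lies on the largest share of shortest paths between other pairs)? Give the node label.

Unnormalized betweenness of each node: Beata:0, Chen:5, Goran:9/2, Hana:5, Priya:3/2, Theo:15/2, Uma:3/2, Ximena:5, Yusuf:5.
Theo has the largest value, 15/2, making it the main broker — the node through which the most shortest paths run.

Theo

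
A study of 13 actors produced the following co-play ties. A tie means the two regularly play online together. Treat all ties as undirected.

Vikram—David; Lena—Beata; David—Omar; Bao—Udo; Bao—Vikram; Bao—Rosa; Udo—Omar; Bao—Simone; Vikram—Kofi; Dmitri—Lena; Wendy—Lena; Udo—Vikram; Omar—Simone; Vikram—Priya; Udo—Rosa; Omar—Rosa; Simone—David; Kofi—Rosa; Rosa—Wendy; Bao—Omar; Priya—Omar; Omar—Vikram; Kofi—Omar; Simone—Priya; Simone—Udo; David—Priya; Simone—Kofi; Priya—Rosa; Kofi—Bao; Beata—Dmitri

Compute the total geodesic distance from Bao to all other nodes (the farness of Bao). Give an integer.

23

Distances from Bao: Beata:4, David:2, Dmitri:4, Kofi:1, Lena:3, Omar:1, Priya:2, Rosa:1, Simone:1, Udo:1, Vikram:1, Wendy:2.
Sum = 4 + 2 + 4 + 1 + 3 + 1 + 2 + 1 + 1 + 1 + 1 + 2 = 23.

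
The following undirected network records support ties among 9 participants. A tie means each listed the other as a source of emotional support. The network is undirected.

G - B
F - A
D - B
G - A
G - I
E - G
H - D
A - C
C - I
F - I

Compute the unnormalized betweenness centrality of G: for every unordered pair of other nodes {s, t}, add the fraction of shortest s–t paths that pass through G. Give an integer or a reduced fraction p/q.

Pairs whose geodesics pass through G — D–E: 1; D–F: 2/2; D–A: 1; D–C: 2/2; D–I: 1; H–E: 1; H–F: 2/2; H–A: 1; H–C: 2/2; H–I: 1; E–B: 1; E–F: 2/2; E–A: 1; E–C: 2/2 … (+6 more pairs).
All other pairs contribute 0.
Summing the contributions gives betweenness(G) = 58/3.

58/3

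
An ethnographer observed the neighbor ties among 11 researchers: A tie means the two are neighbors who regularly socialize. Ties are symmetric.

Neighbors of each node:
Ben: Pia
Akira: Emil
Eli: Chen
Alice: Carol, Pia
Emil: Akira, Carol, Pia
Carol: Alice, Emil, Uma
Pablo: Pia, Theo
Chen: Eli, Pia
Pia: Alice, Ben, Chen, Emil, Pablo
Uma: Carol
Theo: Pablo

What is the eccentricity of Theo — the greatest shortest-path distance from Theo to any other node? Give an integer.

Distances from Theo: Akira:4, Alice:3, Ben:3, Carol:4, Chen:3, Eli:4, Emil:3, Pablo:1, Pia:2, Uma:5.
The largest is 5 (to Uma), so the eccentricity of Theo is 5.

5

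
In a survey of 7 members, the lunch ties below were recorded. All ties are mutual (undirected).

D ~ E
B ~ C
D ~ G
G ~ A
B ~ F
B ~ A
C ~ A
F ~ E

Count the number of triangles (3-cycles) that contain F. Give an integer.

F's neighbors are B and E, but none of them are tied to each other, so no triangle contains F.

0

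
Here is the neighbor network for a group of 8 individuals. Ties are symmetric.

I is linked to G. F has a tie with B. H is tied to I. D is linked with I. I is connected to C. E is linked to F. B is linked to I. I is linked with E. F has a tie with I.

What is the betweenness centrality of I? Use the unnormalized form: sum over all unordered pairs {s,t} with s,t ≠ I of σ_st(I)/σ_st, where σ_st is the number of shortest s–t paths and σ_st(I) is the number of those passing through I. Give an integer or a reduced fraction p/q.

37/2

Pairs whose geodesics pass through I — F–H: 1; F–G: 1; F–C: 1; F–D: 1; H–B: 1; H–G: 1; H–C: 1; H–E: 1; H–D: 1; B–G: 1; B–C: 1; B–E: 1/2; B–D: 1; G–C: 1 … (+5 more pairs).
All other pairs contribute 0.
Summing the contributions gives betweenness(I) = 37/2.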